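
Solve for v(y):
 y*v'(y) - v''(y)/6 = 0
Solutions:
 v(y) = C1 + C2*erfi(sqrt(3)*y)


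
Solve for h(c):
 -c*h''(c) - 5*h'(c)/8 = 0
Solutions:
 h(c) = C1 + C2*c^(3/8)


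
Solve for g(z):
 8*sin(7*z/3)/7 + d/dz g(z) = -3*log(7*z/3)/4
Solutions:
 g(z) = C1 - 3*z*log(z)/4 - 3*z*log(7)/4 + 3*z/4 + 3*z*log(3)/4 + 24*cos(7*z/3)/49


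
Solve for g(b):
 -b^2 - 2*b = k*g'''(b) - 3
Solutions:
 g(b) = C1 + C2*b + C3*b^2 - b^5/(60*k) - b^4/(12*k) + b^3/(2*k)


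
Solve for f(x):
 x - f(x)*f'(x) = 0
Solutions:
 f(x) = -sqrt(C1 + x^2)
 f(x) = sqrt(C1 + x^2)


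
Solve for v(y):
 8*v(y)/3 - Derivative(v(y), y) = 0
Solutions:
 v(y) = C1*exp(8*y/3)


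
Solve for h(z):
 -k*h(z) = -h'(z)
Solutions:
 h(z) = C1*exp(k*z)


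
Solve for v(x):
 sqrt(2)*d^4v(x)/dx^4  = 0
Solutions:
 v(x) = C1 + C2*x + C3*x^2 + C4*x^3


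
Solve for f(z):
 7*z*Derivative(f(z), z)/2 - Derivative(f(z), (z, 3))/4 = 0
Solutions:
 f(z) = C1 + Integral(C2*airyai(14^(1/3)*z) + C3*airybi(14^(1/3)*z), z)


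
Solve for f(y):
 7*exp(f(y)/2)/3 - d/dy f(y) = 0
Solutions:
 f(y) = 2*log(-1/(C1 + 7*y)) + 2*log(6)


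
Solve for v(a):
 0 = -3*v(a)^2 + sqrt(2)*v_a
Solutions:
 v(a) = -2/(C1 + 3*sqrt(2)*a)


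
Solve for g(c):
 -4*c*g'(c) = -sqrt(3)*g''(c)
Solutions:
 g(c) = C1 + C2*erfi(sqrt(2)*3^(3/4)*c/3)


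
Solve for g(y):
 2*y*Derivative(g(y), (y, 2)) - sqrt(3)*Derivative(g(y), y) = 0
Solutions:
 g(y) = C1 + C2*y^(sqrt(3)/2 + 1)


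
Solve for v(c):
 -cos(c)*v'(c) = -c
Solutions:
 v(c) = C1 + Integral(c/cos(c), c)


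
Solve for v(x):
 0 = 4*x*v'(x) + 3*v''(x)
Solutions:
 v(x) = C1 + C2*erf(sqrt(6)*x/3)


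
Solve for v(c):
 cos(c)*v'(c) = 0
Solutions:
 v(c) = C1


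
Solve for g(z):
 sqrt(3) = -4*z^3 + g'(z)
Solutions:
 g(z) = C1 + z^4 + sqrt(3)*z


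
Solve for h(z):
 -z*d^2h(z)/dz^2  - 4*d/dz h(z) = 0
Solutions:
 h(z) = C1 + C2/z^3


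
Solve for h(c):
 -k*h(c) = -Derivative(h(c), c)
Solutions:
 h(c) = C1*exp(c*k)


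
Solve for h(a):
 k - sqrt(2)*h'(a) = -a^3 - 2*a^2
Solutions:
 h(a) = C1 + sqrt(2)*a^4/8 + sqrt(2)*a^3/3 + sqrt(2)*a*k/2


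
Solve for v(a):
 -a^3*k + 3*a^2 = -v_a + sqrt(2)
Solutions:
 v(a) = C1 + a^4*k/4 - a^3 + sqrt(2)*a


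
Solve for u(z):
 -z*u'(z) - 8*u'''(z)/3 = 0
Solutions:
 u(z) = C1 + Integral(C2*airyai(-3^(1/3)*z/2) + C3*airybi(-3^(1/3)*z/2), z)


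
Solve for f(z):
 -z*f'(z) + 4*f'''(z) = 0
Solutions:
 f(z) = C1 + Integral(C2*airyai(2^(1/3)*z/2) + C3*airybi(2^(1/3)*z/2), z)


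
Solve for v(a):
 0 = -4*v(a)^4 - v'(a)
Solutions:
 v(a) = (-3^(2/3) - 3*3^(1/6)*I)*(1/(C1 + 4*a))^(1/3)/6
 v(a) = (-3^(2/3) + 3*3^(1/6)*I)*(1/(C1 + 4*a))^(1/3)/6
 v(a) = (1/(C1 + 12*a))^(1/3)


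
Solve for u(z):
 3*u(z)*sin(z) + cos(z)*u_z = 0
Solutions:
 u(z) = C1*cos(z)^3


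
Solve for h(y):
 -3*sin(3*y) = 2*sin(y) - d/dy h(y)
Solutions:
 h(y) = C1 - 2*cos(y) - cos(3*y)


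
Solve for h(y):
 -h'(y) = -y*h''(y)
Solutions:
 h(y) = C1 + C2*y^2


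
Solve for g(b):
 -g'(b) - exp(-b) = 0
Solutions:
 g(b) = C1 + exp(-b)


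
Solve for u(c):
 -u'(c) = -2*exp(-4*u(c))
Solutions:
 u(c) = log(-I*(C1 + 8*c)^(1/4))
 u(c) = log(I*(C1 + 8*c)^(1/4))
 u(c) = log(-(C1 + 8*c)^(1/4))
 u(c) = log(C1 + 8*c)/4


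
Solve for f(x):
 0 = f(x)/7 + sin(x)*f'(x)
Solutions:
 f(x) = C1*(cos(x) + 1)^(1/14)/(cos(x) - 1)^(1/14)


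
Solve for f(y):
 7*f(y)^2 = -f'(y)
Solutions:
 f(y) = 1/(C1 + 7*y)


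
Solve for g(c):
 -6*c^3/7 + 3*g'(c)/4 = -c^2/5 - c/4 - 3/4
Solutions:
 g(c) = C1 + 2*c^4/7 - 4*c^3/45 - c^2/6 - c


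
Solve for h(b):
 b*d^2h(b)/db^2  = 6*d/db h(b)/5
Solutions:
 h(b) = C1 + C2*b^(11/5)


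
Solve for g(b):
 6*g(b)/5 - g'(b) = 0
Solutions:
 g(b) = C1*exp(6*b/5)


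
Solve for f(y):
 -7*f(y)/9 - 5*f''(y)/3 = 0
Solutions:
 f(y) = C1*sin(sqrt(105)*y/15) + C2*cos(sqrt(105)*y/15)


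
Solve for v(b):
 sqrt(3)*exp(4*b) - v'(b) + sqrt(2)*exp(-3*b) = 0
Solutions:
 v(b) = C1 + sqrt(3)*exp(4*b)/4 - sqrt(2)*exp(-3*b)/3


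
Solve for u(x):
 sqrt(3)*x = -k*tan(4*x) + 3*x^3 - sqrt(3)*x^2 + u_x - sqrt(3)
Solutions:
 u(x) = C1 - k*log(cos(4*x))/4 - 3*x^4/4 + sqrt(3)*x^3/3 + sqrt(3)*x^2/2 + sqrt(3)*x


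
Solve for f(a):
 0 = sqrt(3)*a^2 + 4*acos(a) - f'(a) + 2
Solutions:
 f(a) = C1 + sqrt(3)*a^3/3 + 4*a*acos(a) + 2*a - 4*sqrt(1 - a^2)


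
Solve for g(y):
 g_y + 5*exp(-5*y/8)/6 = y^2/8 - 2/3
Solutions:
 g(y) = C1 + y^3/24 - 2*y/3 + 4*exp(-5*y/8)/3


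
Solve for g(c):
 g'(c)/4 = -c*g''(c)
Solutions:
 g(c) = C1 + C2*c^(3/4)


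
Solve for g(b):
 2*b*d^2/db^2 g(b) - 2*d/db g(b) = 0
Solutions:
 g(b) = C1 + C2*b^2


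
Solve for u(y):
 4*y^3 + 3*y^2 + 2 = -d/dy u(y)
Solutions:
 u(y) = C1 - y^4 - y^3 - 2*y


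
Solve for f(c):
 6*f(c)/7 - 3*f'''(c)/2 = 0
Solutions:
 f(c) = C3*exp(14^(2/3)*c/7) + (C1*sin(14^(2/3)*sqrt(3)*c/14) + C2*cos(14^(2/3)*sqrt(3)*c/14))*exp(-14^(2/3)*c/14)


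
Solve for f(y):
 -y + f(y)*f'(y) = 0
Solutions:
 f(y) = -sqrt(C1 + y^2)
 f(y) = sqrt(C1 + y^2)


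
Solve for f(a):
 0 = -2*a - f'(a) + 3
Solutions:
 f(a) = C1 - a^2 + 3*a


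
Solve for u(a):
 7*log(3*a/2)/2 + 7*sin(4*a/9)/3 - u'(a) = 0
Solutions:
 u(a) = C1 + 7*a*log(a)/2 - 7*a/2 - 4*a*log(2) + a*log(6)/2 + 3*a*log(3) - 21*cos(4*a/9)/4


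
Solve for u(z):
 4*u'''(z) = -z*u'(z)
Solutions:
 u(z) = C1 + Integral(C2*airyai(-2^(1/3)*z/2) + C3*airybi(-2^(1/3)*z/2), z)


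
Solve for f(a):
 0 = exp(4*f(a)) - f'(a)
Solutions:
 f(a) = log(-(-1/(C1 + 4*a))^(1/4))
 f(a) = log(-1/(C1 + 4*a))/4
 f(a) = log(-I*(-1/(C1 + 4*a))^(1/4))
 f(a) = log(I*(-1/(C1 + 4*a))^(1/4))


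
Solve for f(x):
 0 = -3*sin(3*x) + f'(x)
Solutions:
 f(x) = C1 - cos(3*x)


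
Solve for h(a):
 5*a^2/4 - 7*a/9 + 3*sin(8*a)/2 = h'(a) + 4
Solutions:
 h(a) = C1 + 5*a^3/12 - 7*a^2/18 - 4*a - 3*cos(8*a)/16


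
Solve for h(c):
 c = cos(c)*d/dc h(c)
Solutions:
 h(c) = C1 + Integral(c/cos(c), c)


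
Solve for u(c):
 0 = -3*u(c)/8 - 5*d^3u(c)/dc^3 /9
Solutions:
 u(c) = C3*exp(-3*5^(2/3)*c/10) + (C1*sin(3*sqrt(3)*5^(2/3)*c/20) + C2*cos(3*sqrt(3)*5^(2/3)*c/20))*exp(3*5^(2/3)*c/20)


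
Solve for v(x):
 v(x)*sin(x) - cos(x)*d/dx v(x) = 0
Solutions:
 v(x) = C1/cos(x)


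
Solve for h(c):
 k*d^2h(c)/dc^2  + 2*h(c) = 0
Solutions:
 h(c) = C1*exp(-sqrt(2)*c*sqrt(-1/k)) + C2*exp(sqrt(2)*c*sqrt(-1/k))


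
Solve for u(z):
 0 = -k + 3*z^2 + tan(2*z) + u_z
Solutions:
 u(z) = C1 + k*z - z^3 + log(cos(2*z))/2


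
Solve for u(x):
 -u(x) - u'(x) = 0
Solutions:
 u(x) = C1*exp(-x)


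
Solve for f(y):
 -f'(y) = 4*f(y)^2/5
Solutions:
 f(y) = 5/(C1 + 4*y)


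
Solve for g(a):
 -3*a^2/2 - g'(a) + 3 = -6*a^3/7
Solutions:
 g(a) = C1 + 3*a^4/14 - a^3/2 + 3*a


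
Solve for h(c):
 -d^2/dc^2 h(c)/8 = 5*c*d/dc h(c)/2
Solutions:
 h(c) = C1 + C2*erf(sqrt(10)*c)


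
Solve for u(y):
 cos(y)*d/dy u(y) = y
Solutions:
 u(y) = C1 + Integral(y/cos(y), y)


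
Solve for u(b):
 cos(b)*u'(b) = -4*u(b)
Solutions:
 u(b) = C1*(sin(b)^2 - 2*sin(b) + 1)/(sin(b)^2 + 2*sin(b) + 1)


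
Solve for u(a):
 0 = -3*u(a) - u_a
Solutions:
 u(a) = C1*exp(-3*a)


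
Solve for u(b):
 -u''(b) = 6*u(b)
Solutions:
 u(b) = C1*sin(sqrt(6)*b) + C2*cos(sqrt(6)*b)


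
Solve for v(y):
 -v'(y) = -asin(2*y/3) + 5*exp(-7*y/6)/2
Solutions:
 v(y) = C1 + y*asin(2*y/3) + sqrt(9 - 4*y^2)/2 + 15*exp(-7*y/6)/7


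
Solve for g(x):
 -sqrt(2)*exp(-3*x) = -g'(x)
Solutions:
 g(x) = C1 - sqrt(2)*exp(-3*x)/3


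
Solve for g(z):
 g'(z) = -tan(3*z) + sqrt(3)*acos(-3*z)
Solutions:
 g(z) = C1 + sqrt(3)*(z*acos(-3*z) + sqrt(1 - 9*z^2)/3) + log(cos(3*z))/3


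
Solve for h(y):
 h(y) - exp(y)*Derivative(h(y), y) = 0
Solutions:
 h(y) = C1*exp(-exp(-y))


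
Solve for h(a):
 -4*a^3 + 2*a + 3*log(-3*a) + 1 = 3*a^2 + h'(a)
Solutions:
 h(a) = C1 - a^4 - a^3 + a^2 + 3*a*log(-a) + a*(-2 + 3*log(3))


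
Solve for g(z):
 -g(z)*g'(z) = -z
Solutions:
 g(z) = -sqrt(C1 + z^2)
 g(z) = sqrt(C1 + z^2)


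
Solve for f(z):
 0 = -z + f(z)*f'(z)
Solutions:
 f(z) = -sqrt(C1 + z^2)
 f(z) = sqrt(C1 + z^2)


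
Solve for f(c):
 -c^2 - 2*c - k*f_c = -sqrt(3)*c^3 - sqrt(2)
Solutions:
 f(c) = C1 + sqrt(3)*c^4/(4*k) - c^3/(3*k) - c^2/k + sqrt(2)*c/k


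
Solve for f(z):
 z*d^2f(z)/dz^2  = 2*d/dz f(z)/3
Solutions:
 f(z) = C1 + C2*z^(5/3)


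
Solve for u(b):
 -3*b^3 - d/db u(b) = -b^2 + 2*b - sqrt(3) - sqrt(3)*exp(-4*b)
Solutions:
 u(b) = C1 - 3*b^4/4 + b^3/3 - b^2 + sqrt(3)*b - sqrt(3)*exp(-4*b)/4


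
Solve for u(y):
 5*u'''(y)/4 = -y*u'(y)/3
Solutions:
 u(y) = C1 + Integral(C2*airyai(-30^(2/3)*y/15) + C3*airybi(-30^(2/3)*y/15), y)


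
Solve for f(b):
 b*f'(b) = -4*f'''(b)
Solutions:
 f(b) = C1 + Integral(C2*airyai(-2^(1/3)*b/2) + C3*airybi(-2^(1/3)*b/2), b)


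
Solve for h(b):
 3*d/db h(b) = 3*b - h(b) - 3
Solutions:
 h(b) = C1*exp(-b/3) + 3*b - 12


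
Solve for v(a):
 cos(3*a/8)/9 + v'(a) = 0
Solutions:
 v(a) = C1 - 8*sin(3*a/8)/27


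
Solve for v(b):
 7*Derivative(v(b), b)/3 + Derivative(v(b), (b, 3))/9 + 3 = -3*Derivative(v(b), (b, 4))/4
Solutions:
 v(b) = C1 + C2*exp(b*(-8 + 8*2^(2/3)/(243*sqrt(2893849) + 413375)^(1/3) + 2^(1/3)*(243*sqrt(2893849) + 413375)^(1/3))/162)*sin(2^(1/3)*sqrt(3)*b*(-(243*sqrt(2893849) + 413375)^(1/3) + 8*2^(1/3)/(243*sqrt(2893849) + 413375)^(1/3))/162) + C3*exp(b*(-8 + 8*2^(2/3)/(243*sqrt(2893849) + 413375)^(1/3) + 2^(1/3)*(243*sqrt(2893849) + 413375)^(1/3))/162)*cos(2^(1/3)*sqrt(3)*b*(-(243*sqrt(2893849) + 413375)^(1/3) + 8*2^(1/3)/(243*sqrt(2893849) + 413375)^(1/3))/162) + C4*exp(-b*(8*2^(2/3)/(243*sqrt(2893849) + 413375)^(1/3) + 4 + 2^(1/3)*(243*sqrt(2893849) + 413375)^(1/3))/81) - 9*b/7


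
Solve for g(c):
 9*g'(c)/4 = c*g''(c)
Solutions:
 g(c) = C1 + C2*c^(13/4)


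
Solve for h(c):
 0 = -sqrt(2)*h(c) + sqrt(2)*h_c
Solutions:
 h(c) = C1*exp(c)


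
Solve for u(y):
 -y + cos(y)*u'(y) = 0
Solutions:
 u(y) = C1 + Integral(y/cos(y), y)


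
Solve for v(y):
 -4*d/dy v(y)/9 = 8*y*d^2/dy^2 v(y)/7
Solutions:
 v(y) = C1 + C2*y^(11/18)


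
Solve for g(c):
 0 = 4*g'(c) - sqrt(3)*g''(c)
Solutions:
 g(c) = C1 + C2*exp(4*sqrt(3)*c/3)


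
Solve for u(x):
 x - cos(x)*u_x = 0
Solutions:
 u(x) = C1 + Integral(x/cos(x), x)


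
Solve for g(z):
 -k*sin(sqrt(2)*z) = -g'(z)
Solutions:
 g(z) = C1 - sqrt(2)*k*cos(sqrt(2)*z)/2


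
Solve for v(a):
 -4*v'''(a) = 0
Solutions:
 v(a) = C1 + C2*a + C3*a^2


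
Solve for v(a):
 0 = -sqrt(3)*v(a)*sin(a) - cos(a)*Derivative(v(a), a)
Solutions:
 v(a) = C1*cos(a)^(sqrt(3))


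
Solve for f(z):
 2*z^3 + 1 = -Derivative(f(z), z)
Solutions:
 f(z) = C1 - z^4/2 - z


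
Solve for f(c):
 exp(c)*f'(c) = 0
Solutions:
 f(c) = C1


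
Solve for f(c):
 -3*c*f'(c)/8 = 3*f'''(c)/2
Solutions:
 f(c) = C1 + Integral(C2*airyai(-2^(1/3)*c/2) + C3*airybi(-2^(1/3)*c/2), c)


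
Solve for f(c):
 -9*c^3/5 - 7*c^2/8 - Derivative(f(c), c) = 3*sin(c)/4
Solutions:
 f(c) = C1 - 9*c^4/20 - 7*c^3/24 + 3*cos(c)/4


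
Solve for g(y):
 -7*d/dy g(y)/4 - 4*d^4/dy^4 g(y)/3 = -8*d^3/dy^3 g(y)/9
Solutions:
 g(y) = C1 + C2*exp(y*(32*2^(2/3)/(27*sqrt(310737) + 15053)^(1/3) + 16 + 2^(1/3)*(27*sqrt(310737) + 15053)^(1/3))/72)*sin(2^(1/3)*sqrt(3)*y*(-(27*sqrt(310737) + 15053)^(1/3) + 32*2^(1/3)/(27*sqrt(310737) + 15053)^(1/3))/72) + C3*exp(y*(32*2^(2/3)/(27*sqrt(310737) + 15053)^(1/3) + 16 + 2^(1/3)*(27*sqrt(310737) + 15053)^(1/3))/72)*cos(2^(1/3)*sqrt(3)*y*(-(27*sqrt(310737) + 15053)^(1/3) + 32*2^(1/3)/(27*sqrt(310737) + 15053)^(1/3))/72) + C4*exp(y*(-2^(1/3)*(27*sqrt(310737) + 15053)^(1/3) - 32*2^(2/3)/(27*sqrt(310737) + 15053)^(1/3) + 8)/36)


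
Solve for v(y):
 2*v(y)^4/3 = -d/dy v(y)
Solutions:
 v(y) = (-1 - sqrt(3)*I)*(1/(C1 + 2*y))^(1/3)/2
 v(y) = (-1 + sqrt(3)*I)*(1/(C1 + 2*y))^(1/3)/2
 v(y) = (1/(C1 + 2*y))^(1/3)


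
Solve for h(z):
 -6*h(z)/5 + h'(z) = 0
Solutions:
 h(z) = C1*exp(6*z/5)


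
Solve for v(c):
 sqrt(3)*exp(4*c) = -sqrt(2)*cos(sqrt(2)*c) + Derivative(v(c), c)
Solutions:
 v(c) = C1 + sqrt(3)*exp(4*c)/4 + sin(sqrt(2)*c)


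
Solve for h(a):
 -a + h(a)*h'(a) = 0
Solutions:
 h(a) = -sqrt(C1 + a^2)
 h(a) = sqrt(C1 + a^2)


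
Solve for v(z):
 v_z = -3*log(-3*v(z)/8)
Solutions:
 Integral(1/(log(-_y) - 3*log(2) + log(3)), (_y, v(z)))/3 = C1 - z


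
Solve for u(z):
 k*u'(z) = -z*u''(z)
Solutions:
 u(z) = C1 + z^(1 - re(k))*(C2*sin(log(z)*Abs(im(k))) + C3*cos(log(z)*im(k)))


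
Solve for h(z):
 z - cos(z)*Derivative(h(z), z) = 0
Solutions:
 h(z) = C1 + Integral(z/cos(z), z)


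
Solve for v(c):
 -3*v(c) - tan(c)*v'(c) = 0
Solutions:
 v(c) = C1/sin(c)^3


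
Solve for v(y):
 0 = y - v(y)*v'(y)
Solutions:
 v(y) = -sqrt(C1 + y^2)
 v(y) = sqrt(C1 + y^2)


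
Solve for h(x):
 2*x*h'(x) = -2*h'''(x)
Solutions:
 h(x) = C1 + Integral(C2*airyai(-x) + C3*airybi(-x), x)


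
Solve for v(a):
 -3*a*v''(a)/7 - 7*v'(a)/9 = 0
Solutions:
 v(a) = C1 + C2/a^(22/27)


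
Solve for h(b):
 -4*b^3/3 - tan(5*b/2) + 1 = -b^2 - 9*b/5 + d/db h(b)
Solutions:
 h(b) = C1 - b^4/3 + b^3/3 + 9*b^2/10 + b + 2*log(cos(5*b/2))/5


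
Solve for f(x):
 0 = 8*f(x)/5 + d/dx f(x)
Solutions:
 f(x) = C1*exp(-8*x/5)


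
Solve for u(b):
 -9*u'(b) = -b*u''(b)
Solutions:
 u(b) = C1 + C2*b^10


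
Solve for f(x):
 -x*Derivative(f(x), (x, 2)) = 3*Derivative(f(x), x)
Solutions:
 f(x) = C1 + C2/x^2


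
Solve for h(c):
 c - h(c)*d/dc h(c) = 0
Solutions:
 h(c) = -sqrt(C1 + c^2)
 h(c) = sqrt(C1 + c^2)


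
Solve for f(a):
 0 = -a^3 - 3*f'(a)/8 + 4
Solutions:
 f(a) = C1 - 2*a^4/3 + 32*a/3


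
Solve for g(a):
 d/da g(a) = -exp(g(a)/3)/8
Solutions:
 g(a) = 3*log(1/(C1 + a)) + 3*log(24)


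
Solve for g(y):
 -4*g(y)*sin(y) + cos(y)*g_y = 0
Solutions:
 g(y) = C1/cos(y)^4


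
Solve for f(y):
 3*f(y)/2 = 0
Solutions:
 f(y) = 0


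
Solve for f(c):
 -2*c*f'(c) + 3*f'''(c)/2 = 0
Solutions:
 f(c) = C1 + Integral(C2*airyai(6^(2/3)*c/3) + C3*airybi(6^(2/3)*c/3), c)


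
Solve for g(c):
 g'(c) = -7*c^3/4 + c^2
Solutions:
 g(c) = C1 - 7*c^4/16 + c^3/3


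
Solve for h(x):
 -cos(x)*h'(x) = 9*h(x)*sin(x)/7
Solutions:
 h(x) = C1*cos(x)^(9/7)


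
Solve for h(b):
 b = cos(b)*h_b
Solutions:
 h(b) = C1 + Integral(b/cos(b), b)


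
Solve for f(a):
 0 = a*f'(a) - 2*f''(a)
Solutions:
 f(a) = C1 + C2*erfi(a/2)


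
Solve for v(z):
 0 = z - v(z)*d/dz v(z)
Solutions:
 v(z) = -sqrt(C1 + z^2)
 v(z) = sqrt(C1 + z^2)


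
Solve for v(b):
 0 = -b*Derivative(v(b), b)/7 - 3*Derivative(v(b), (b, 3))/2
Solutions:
 v(b) = C1 + Integral(C2*airyai(-2^(1/3)*21^(2/3)*b/21) + C3*airybi(-2^(1/3)*21^(2/3)*b/21), b)


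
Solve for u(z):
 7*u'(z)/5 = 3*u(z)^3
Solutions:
 u(z) = -sqrt(14)*sqrt(-1/(C1 + 15*z))/2
 u(z) = sqrt(14)*sqrt(-1/(C1 + 15*z))/2


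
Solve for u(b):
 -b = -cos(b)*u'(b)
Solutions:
 u(b) = C1 + Integral(b/cos(b), b)


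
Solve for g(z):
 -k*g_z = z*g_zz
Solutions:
 g(z) = C1 + z^(1 - re(k))*(C2*sin(log(z)*Abs(im(k))) + C3*cos(log(z)*im(k)))


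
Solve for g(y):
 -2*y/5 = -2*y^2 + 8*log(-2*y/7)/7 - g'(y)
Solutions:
 g(y) = C1 - 2*y^3/3 + y^2/5 + 8*y*log(-y)/7 + 8*y*(-log(7) - 1 + log(2))/7


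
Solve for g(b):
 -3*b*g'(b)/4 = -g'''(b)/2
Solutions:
 g(b) = C1 + Integral(C2*airyai(2^(2/3)*3^(1/3)*b/2) + C3*airybi(2^(2/3)*3^(1/3)*b/2), b)


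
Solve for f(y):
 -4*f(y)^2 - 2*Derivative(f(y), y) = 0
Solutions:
 f(y) = 1/(C1 + 2*y)


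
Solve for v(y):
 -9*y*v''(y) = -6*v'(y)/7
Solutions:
 v(y) = C1 + C2*y^(23/21)


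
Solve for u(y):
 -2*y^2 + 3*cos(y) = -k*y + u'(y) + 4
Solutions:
 u(y) = C1 + k*y^2/2 - 2*y^3/3 - 4*y + 3*sin(y)


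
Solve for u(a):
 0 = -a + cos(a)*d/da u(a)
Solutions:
 u(a) = C1 + Integral(a/cos(a), a)


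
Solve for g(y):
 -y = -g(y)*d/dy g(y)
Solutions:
 g(y) = -sqrt(C1 + y^2)
 g(y) = sqrt(C1 + y^2)


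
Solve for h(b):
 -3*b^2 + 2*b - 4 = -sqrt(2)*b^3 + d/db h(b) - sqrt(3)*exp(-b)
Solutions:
 h(b) = C1 + sqrt(2)*b^4/4 - b^3 + b^2 - 4*b - sqrt(3)*exp(-b)


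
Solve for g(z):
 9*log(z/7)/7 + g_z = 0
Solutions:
 g(z) = C1 - 9*z*log(z)/7 + 9*z/7 + 9*z*log(7)/7


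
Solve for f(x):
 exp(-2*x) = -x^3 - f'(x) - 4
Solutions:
 f(x) = C1 - x^4/4 - 4*x + exp(-2*x)/2


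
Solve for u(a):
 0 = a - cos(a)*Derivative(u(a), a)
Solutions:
 u(a) = C1 + Integral(a/cos(a), a)


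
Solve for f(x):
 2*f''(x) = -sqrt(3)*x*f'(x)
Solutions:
 f(x) = C1 + C2*erf(3^(1/4)*x/2)


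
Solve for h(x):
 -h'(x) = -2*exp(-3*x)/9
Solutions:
 h(x) = C1 - 2*exp(-3*x)/27


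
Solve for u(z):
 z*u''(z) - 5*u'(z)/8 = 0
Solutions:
 u(z) = C1 + C2*z^(13/8)


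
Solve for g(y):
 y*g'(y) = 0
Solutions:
 g(y) = C1


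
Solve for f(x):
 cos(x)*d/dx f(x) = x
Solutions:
 f(x) = C1 + Integral(x/cos(x), x)


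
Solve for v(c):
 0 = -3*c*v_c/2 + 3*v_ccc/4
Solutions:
 v(c) = C1 + Integral(C2*airyai(2^(1/3)*c) + C3*airybi(2^(1/3)*c), c)


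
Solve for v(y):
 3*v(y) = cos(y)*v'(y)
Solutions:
 v(y) = C1*(sin(y) + 1)^(3/2)/(sin(y) - 1)^(3/2)


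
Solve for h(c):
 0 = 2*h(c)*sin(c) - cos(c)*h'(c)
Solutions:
 h(c) = C1/cos(c)^2


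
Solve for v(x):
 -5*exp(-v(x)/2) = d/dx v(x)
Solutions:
 v(x) = 2*log(C1 - 5*x/2)


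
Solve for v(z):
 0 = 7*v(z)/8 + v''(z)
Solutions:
 v(z) = C1*sin(sqrt(14)*z/4) + C2*cos(sqrt(14)*z/4)


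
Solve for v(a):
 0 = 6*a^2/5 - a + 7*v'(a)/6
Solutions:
 v(a) = C1 - 12*a^3/35 + 3*a^2/7


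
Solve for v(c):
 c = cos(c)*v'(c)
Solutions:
 v(c) = C1 + Integral(c/cos(c), c)


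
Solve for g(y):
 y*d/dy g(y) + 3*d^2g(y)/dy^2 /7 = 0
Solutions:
 g(y) = C1 + C2*erf(sqrt(42)*y/6)


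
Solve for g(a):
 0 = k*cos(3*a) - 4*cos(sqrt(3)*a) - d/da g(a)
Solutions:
 g(a) = C1 + k*sin(3*a)/3 - 4*sqrt(3)*sin(sqrt(3)*a)/3


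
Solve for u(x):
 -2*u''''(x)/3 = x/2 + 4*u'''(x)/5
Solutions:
 u(x) = C1 + C2*x + C3*x^2 + C4*exp(-6*x/5) - 5*x^4/192 + 25*x^3/288


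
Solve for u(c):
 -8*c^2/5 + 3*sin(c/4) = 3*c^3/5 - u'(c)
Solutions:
 u(c) = C1 + 3*c^4/20 + 8*c^3/15 + 12*cos(c/4)


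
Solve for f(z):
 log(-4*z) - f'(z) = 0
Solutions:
 f(z) = C1 + z*log(-z) + z*(-1 + 2*log(2))


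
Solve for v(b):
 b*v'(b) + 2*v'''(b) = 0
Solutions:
 v(b) = C1 + Integral(C2*airyai(-2^(2/3)*b/2) + C3*airybi(-2^(2/3)*b/2), b)


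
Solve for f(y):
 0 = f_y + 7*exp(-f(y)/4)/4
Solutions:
 f(y) = 4*log(C1 - 7*y/16)


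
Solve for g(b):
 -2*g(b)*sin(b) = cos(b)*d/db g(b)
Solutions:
 g(b) = C1*cos(b)^2


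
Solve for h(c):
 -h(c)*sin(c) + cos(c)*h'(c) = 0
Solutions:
 h(c) = C1/cos(c)


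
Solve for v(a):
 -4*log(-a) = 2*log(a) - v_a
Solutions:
 v(a) = C1 + 6*a*log(a) + 2*a*(-3 + 2*I*pi)


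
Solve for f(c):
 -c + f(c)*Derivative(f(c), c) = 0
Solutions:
 f(c) = -sqrt(C1 + c^2)
 f(c) = sqrt(C1 + c^2)


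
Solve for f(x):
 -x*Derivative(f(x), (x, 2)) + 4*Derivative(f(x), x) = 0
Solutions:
 f(x) = C1 + C2*x^5


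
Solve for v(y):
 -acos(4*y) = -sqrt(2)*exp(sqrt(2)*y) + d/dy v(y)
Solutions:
 v(y) = C1 - y*acos(4*y) + sqrt(1 - 16*y^2)/4 + exp(sqrt(2)*y)


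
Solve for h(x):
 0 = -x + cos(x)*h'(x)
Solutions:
 h(x) = C1 + Integral(x/cos(x), x)


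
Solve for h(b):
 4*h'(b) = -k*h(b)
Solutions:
 h(b) = C1*exp(-b*k/4)


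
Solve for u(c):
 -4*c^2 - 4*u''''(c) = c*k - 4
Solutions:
 u(c) = C1 + C2*c + C3*c^2 + C4*c^3 - c^6/360 - c^5*k/480 + c^4/24


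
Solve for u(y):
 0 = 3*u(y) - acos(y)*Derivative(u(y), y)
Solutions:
 u(y) = C1*exp(3*Integral(1/acos(y), y))


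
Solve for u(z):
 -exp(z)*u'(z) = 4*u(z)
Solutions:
 u(z) = C1*exp(4*exp(-z))


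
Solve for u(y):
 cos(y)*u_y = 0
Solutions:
 u(y) = C1


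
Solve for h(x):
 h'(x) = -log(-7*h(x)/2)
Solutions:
 Integral(1/(log(-_y) - log(2) + log(7)), (_y, h(x))) = C1 - x


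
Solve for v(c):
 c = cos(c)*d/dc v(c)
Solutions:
 v(c) = C1 + Integral(c/cos(c), c)


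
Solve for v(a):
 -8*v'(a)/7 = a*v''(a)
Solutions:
 v(a) = C1 + C2/a^(1/7)


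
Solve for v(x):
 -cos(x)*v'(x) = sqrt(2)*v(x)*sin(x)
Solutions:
 v(x) = C1*cos(x)^(sqrt(2))


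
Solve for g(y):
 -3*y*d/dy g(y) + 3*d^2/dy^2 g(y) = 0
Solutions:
 g(y) = C1 + C2*erfi(sqrt(2)*y/2)


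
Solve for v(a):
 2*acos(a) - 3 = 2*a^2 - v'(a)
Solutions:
 v(a) = C1 + 2*a^3/3 - 2*a*acos(a) + 3*a + 2*sqrt(1 - a^2)


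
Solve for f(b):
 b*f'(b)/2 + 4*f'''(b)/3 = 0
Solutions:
 f(b) = C1 + Integral(C2*airyai(-3^(1/3)*b/2) + C3*airybi(-3^(1/3)*b/2), b)


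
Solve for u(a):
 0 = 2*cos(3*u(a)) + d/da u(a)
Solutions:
 u(a) = -asin((C1 + exp(12*a))/(C1 - exp(12*a)))/3 + pi/3
 u(a) = asin((C1 + exp(12*a))/(C1 - exp(12*a)))/3


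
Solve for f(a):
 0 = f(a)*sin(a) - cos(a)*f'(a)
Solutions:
 f(a) = C1/cos(a)


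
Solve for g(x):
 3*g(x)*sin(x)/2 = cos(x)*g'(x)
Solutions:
 g(x) = C1/cos(x)^(3/2)


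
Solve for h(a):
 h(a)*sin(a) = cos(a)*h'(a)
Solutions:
 h(a) = C1/cos(a)


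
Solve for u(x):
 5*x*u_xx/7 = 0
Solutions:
 u(x) = C1 + C2*x


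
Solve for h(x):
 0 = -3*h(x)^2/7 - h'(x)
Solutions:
 h(x) = 7/(C1 + 3*x)


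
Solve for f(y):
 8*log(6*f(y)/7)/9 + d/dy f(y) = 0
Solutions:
 9*Integral(1/(log(_y) - log(7) + log(6)), (_y, f(y)))/8 = C1 - y


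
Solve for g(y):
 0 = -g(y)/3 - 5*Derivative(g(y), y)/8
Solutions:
 g(y) = C1*exp(-8*y/15)


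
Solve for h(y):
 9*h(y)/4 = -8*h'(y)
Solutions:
 h(y) = C1*exp(-9*y/32)


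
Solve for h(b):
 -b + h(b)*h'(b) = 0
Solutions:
 h(b) = -sqrt(C1 + b^2)
 h(b) = sqrt(C1 + b^2)


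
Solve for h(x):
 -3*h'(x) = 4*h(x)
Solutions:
 h(x) = C1*exp(-4*x/3)


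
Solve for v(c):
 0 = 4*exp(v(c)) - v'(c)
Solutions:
 v(c) = log(-1/(C1 + 4*c))


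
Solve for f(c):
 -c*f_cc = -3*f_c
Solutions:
 f(c) = C1 + C2*c^4


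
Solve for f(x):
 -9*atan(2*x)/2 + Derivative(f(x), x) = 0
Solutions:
 f(x) = C1 + 9*x*atan(2*x)/2 - 9*log(4*x^2 + 1)/8


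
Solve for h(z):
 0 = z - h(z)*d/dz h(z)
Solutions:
 h(z) = -sqrt(C1 + z^2)
 h(z) = sqrt(C1 + z^2)


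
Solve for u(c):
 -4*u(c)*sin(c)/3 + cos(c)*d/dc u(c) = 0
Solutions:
 u(c) = C1/cos(c)^(4/3)


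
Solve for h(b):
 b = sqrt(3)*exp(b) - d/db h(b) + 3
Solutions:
 h(b) = C1 - b^2/2 + 3*b + sqrt(3)*exp(b)


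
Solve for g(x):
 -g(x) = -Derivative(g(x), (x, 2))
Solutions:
 g(x) = C1*exp(-x) + C2*exp(x)


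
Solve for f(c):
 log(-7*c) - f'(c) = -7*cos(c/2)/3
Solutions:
 f(c) = C1 + c*log(-c) - c + c*log(7) + 14*sin(c/2)/3


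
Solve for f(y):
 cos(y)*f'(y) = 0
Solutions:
 f(y) = C1


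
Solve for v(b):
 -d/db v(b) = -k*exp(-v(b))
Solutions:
 v(b) = log(C1 + b*k)


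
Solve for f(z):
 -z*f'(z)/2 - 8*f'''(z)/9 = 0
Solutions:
 f(z) = C1 + Integral(C2*airyai(-6^(2/3)*z/4) + C3*airybi(-6^(2/3)*z/4), z)


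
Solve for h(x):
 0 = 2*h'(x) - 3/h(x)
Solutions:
 h(x) = -sqrt(C1 + 3*x)
 h(x) = sqrt(C1 + 3*x)


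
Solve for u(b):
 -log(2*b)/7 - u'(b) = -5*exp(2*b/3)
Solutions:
 u(b) = C1 - b*log(b)/7 + b*(1 - log(2))/7 + 15*exp(2*b/3)/2


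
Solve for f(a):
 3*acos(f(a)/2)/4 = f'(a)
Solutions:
 Integral(1/acos(_y/2), (_y, f(a))) = C1 + 3*a/4


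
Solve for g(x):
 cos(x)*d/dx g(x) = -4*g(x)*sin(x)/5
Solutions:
 g(x) = C1*cos(x)^(4/5)


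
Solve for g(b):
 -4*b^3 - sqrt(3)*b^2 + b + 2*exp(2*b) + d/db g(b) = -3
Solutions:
 g(b) = C1 + b^4 + sqrt(3)*b^3/3 - b^2/2 - 3*b - exp(2*b)


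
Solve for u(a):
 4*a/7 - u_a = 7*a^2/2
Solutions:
 u(a) = C1 - 7*a^3/6 + 2*a^2/7


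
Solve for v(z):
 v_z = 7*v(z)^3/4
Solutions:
 v(z) = -sqrt(2)*sqrt(-1/(C1 + 7*z))
 v(z) = sqrt(2)*sqrt(-1/(C1 + 7*z))


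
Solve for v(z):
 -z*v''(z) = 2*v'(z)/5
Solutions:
 v(z) = C1 + C2*z^(3/5)


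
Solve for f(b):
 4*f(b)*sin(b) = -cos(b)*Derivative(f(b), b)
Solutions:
 f(b) = C1*cos(b)^4


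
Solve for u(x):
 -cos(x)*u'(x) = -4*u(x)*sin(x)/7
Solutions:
 u(x) = C1/cos(x)^(4/7)


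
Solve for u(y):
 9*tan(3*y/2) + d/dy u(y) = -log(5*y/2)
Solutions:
 u(y) = C1 - y*log(y) - y*log(5) + y*log(2) + y + 6*log(cos(3*y/2))


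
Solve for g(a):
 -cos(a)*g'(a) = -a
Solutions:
 g(a) = C1 + Integral(a/cos(a), a)


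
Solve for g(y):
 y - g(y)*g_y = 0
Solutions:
 g(y) = -sqrt(C1 + y^2)
 g(y) = sqrt(C1 + y^2)


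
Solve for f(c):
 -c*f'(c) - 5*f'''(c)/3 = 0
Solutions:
 f(c) = C1 + Integral(C2*airyai(-3^(1/3)*5^(2/3)*c/5) + C3*airybi(-3^(1/3)*5^(2/3)*c/5), c)


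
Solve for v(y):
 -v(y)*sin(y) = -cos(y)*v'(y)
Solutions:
 v(y) = C1/cos(y)


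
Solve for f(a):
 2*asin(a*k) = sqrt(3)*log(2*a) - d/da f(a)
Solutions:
 f(a) = C1 + sqrt(3)*a*(log(a) - 1) + sqrt(3)*a*log(2) - 2*Piecewise((a*asin(a*k) + sqrt(-a^2*k^2 + 1)/k, Ne(k, 0)), (0, True))


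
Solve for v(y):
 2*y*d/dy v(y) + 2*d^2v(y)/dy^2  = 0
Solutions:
 v(y) = C1 + C2*erf(sqrt(2)*y/2)


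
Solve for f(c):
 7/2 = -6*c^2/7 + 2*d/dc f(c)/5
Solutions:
 f(c) = C1 + 5*c^3/7 + 35*c/4


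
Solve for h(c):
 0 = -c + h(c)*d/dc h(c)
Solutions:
 h(c) = -sqrt(C1 + c^2)
 h(c) = sqrt(C1 + c^2)


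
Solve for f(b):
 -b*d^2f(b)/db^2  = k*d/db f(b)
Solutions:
 f(b) = C1 + b^(1 - re(k))*(C2*sin(log(b)*Abs(im(k))) + C3*cos(log(b)*im(k)))


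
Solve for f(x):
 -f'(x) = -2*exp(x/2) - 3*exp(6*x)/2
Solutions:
 f(x) = C1 + 4*exp(x/2) + exp(6*x)/4


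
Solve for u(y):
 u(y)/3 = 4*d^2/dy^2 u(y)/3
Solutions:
 u(y) = C1*exp(-y/2) + C2*exp(y/2)


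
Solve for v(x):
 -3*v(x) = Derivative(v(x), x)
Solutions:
 v(x) = C1*exp(-3*x)


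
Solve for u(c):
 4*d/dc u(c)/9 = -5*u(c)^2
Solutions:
 u(c) = 4/(C1 + 45*c)


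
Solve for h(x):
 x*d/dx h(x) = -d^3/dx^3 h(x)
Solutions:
 h(x) = C1 + Integral(C2*airyai(-x) + C3*airybi(-x), x)


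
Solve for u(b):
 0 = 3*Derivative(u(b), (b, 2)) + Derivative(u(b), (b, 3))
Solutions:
 u(b) = C1 + C2*b + C3*exp(-3*b)


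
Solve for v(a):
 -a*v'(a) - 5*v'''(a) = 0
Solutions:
 v(a) = C1 + Integral(C2*airyai(-5^(2/3)*a/5) + C3*airybi(-5^(2/3)*a/5), a)


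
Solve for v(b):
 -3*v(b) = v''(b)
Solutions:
 v(b) = C1*sin(sqrt(3)*b) + C2*cos(sqrt(3)*b)


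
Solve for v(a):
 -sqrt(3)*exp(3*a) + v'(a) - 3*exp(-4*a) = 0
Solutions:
 v(a) = C1 + sqrt(3)*exp(3*a)/3 - 3*exp(-4*a)/4


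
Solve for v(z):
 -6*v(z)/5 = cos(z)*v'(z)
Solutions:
 v(z) = C1*(sin(z) - 1)^(3/5)/(sin(z) + 1)^(3/5)


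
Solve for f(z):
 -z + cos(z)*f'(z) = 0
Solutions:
 f(z) = C1 + Integral(z/cos(z), z)


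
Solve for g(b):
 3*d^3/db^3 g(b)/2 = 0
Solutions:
 g(b) = C1 + C2*b + C3*b^2


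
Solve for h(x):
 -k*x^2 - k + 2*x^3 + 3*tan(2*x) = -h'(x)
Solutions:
 h(x) = C1 + k*x^3/3 + k*x - x^4/2 + 3*log(cos(2*x))/2


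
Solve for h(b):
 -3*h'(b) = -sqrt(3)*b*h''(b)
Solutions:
 h(b) = C1 + C2*b^(1 + sqrt(3))


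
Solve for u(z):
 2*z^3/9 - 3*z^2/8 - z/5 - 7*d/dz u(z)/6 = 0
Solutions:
 u(z) = C1 + z^4/21 - 3*z^3/28 - 3*z^2/35


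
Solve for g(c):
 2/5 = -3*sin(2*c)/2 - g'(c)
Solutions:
 g(c) = C1 - 2*c/5 + 3*cos(2*c)/4


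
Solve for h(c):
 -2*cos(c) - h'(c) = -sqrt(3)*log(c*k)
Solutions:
 h(c) = C1 + sqrt(3)*c*(log(c*k) - 1) - 2*sin(c)


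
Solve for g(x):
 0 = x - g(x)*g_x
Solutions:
 g(x) = -sqrt(C1 + x^2)
 g(x) = sqrt(C1 + x^2)


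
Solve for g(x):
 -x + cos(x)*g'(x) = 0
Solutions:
 g(x) = C1 + Integral(x/cos(x), x)


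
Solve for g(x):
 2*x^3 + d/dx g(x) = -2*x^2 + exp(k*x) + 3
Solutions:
 g(x) = C1 - x^4/2 - 2*x^3/3 + 3*x + exp(k*x)/k


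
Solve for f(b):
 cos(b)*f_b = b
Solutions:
 f(b) = C1 + Integral(b/cos(b), b)


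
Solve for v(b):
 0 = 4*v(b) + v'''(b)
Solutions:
 v(b) = C3*exp(-2^(2/3)*b) + (C1*sin(2^(2/3)*sqrt(3)*b/2) + C2*cos(2^(2/3)*sqrt(3)*b/2))*exp(2^(2/3)*b/2)


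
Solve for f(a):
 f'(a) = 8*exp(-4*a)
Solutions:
 f(a) = C1 - 2*exp(-4*a)


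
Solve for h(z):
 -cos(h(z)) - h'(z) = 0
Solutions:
 h(z) = pi - asin((C1 + exp(2*z))/(C1 - exp(2*z)))
 h(z) = asin((C1 + exp(2*z))/(C1 - exp(2*z)))


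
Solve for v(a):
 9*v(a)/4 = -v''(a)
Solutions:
 v(a) = C1*sin(3*a/2) + C2*cos(3*a/2)


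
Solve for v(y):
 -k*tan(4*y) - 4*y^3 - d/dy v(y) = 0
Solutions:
 v(y) = C1 + k*log(cos(4*y))/4 - y^4


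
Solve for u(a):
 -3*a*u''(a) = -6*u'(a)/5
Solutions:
 u(a) = C1 + C2*a^(7/5)


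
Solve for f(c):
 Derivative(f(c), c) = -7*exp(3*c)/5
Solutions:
 f(c) = C1 - 7*exp(3*c)/15


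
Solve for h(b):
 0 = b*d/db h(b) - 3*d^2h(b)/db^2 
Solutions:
 h(b) = C1 + C2*erfi(sqrt(6)*b/6)


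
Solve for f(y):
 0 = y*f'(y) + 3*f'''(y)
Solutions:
 f(y) = C1 + Integral(C2*airyai(-3^(2/3)*y/3) + C3*airybi(-3^(2/3)*y/3), y)


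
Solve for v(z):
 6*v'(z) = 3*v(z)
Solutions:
 v(z) = C1*exp(z/2)


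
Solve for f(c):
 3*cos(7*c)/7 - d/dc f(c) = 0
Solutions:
 f(c) = C1 + 3*sin(7*c)/49


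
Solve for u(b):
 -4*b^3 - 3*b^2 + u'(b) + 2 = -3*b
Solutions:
 u(b) = C1 + b^4 + b^3 - 3*b^2/2 - 2*b


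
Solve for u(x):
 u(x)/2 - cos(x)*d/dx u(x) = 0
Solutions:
 u(x) = C1*(sin(x) + 1)^(1/4)/(sin(x) - 1)^(1/4)


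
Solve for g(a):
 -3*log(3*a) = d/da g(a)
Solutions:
 g(a) = C1 - 3*a*log(a) - a*log(27) + 3*a


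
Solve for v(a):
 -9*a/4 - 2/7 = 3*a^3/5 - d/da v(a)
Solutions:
 v(a) = C1 + 3*a^4/20 + 9*a^2/8 + 2*a/7


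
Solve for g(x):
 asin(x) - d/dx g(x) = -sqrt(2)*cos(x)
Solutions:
 g(x) = C1 + x*asin(x) + sqrt(1 - x^2) + sqrt(2)*sin(x)


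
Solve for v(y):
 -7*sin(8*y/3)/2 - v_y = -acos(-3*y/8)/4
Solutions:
 v(y) = C1 + y*acos(-3*y/8)/4 + sqrt(64 - 9*y^2)/12 + 21*cos(8*y/3)/16


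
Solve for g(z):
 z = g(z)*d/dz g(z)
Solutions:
 g(z) = -sqrt(C1 + z^2)
 g(z) = sqrt(C1 + z^2)


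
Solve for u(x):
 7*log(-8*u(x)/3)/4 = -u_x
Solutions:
 4*Integral(1/(log(-_y) - log(3) + 3*log(2)), (_y, u(x)))/7 = C1 - x


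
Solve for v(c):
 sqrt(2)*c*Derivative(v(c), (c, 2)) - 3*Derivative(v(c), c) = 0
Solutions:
 v(c) = C1 + C2*c^(1 + 3*sqrt(2)/2)


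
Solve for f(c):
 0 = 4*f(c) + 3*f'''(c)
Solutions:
 f(c) = C3*exp(-6^(2/3)*c/3) + (C1*sin(2^(2/3)*3^(1/6)*c/2) + C2*cos(2^(2/3)*3^(1/6)*c/2))*exp(6^(2/3)*c/6)


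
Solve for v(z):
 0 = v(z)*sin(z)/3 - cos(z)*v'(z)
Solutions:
 v(z) = C1/cos(z)^(1/3)


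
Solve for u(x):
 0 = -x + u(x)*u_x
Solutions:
 u(x) = -sqrt(C1 + x^2)
 u(x) = sqrt(C1 + x^2)


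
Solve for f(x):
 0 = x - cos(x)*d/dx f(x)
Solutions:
 f(x) = C1 + Integral(x/cos(x), x)


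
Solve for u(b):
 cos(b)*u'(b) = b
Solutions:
 u(b) = C1 + Integral(b/cos(b), b)


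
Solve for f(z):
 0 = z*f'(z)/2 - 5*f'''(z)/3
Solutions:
 f(z) = C1 + Integral(C2*airyai(10^(2/3)*3^(1/3)*z/10) + C3*airybi(10^(2/3)*3^(1/3)*z/10), z)


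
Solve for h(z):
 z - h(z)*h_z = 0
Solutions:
 h(z) = -sqrt(C1 + z^2)
 h(z) = sqrt(C1 + z^2)


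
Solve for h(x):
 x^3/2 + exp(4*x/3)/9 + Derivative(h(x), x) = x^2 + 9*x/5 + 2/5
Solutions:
 h(x) = C1 - x^4/8 + x^3/3 + 9*x^2/10 + 2*x/5 - exp(4*x/3)/12


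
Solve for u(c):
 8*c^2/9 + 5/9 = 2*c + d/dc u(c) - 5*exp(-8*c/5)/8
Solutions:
 u(c) = C1 + 8*c^3/27 - c^2 + 5*c/9 - 25*exp(-8*c/5)/64


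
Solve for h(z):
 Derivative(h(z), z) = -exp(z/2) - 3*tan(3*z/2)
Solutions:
 h(z) = C1 - 2*exp(z/2) + 2*log(cos(3*z/2))


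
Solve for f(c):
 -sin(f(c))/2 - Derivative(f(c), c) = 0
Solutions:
 f(c) = -acos((-C1 - exp(c))/(C1 - exp(c))) + 2*pi
 f(c) = acos((-C1 - exp(c))/(C1 - exp(c)))


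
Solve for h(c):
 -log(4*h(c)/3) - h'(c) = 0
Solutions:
 Integral(1/(log(_y) - log(3) + 2*log(2)), (_y, h(c))) = C1 - c


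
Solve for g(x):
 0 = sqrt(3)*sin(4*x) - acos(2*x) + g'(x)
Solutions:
 g(x) = C1 + x*acos(2*x) - sqrt(1 - 4*x^2)/2 + sqrt(3)*cos(4*x)/4


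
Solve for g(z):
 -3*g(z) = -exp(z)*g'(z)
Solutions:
 g(z) = C1*exp(-3*exp(-z))


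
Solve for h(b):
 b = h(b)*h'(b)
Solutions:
 h(b) = -sqrt(C1 + b^2)
 h(b) = sqrt(C1 + b^2)


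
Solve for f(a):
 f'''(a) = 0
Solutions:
 f(a) = C1 + C2*a + C3*a^2


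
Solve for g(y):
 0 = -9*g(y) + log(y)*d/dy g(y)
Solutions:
 g(y) = C1*exp(9*li(y))


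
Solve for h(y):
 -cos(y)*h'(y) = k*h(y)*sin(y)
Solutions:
 h(y) = C1*exp(k*log(cos(y)))


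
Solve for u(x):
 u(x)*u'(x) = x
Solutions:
 u(x) = -sqrt(C1 + x^2)
 u(x) = sqrt(C1 + x^2)


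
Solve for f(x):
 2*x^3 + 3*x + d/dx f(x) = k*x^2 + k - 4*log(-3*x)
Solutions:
 f(x) = C1 + k*x^3/3 - x^4/2 - 3*x^2/2 + x*(k - 4*log(3) + 4) - 4*x*log(-x)


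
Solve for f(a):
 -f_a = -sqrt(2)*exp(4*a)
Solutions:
 f(a) = C1 + sqrt(2)*exp(4*a)/4


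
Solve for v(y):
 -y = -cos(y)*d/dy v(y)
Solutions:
 v(y) = C1 + Integral(y/cos(y), y)


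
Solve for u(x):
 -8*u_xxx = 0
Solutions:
 u(x) = C1 + C2*x + C3*x^2


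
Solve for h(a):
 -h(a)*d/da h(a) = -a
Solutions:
 h(a) = -sqrt(C1 + a^2)
 h(a) = sqrt(C1 + a^2)


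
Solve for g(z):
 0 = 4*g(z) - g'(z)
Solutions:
 g(z) = C1*exp(4*z)


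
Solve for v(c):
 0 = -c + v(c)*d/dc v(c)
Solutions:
 v(c) = -sqrt(C1 + c^2)
 v(c) = sqrt(C1 + c^2)


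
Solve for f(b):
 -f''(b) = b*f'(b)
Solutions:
 f(b) = C1 + C2*erf(sqrt(2)*b/2)


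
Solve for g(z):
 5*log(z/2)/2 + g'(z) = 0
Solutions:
 g(z) = C1 - 5*z*log(z)/2 + 5*z*log(2)/2 + 5*z/2


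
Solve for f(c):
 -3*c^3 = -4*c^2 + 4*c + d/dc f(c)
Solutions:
 f(c) = C1 - 3*c^4/4 + 4*c^3/3 - 2*c^2


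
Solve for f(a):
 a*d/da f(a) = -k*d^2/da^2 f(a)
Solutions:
 f(a) = C1 + C2*sqrt(k)*erf(sqrt(2)*a*sqrt(1/k)/2)


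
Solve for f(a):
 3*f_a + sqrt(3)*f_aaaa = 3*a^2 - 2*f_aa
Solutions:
 f(a) = C1 + C2*exp(-a*(-2^(2/3)*3^(1/6)*(27 + sqrt(32*sqrt(3) + 729))^(1/3) + 4*6^(1/3)/(27 + sqrt(32*sqrt(3) + 729))^(1/3))/12)*sin(a*(4*2^(1/3)*3^(5/6)/(27 + sqrt(32*sqrt(3) + 729))^(1/3) + 6^(2/3)*(27 + sqrt(32*sqrt(3) + 729))^(1/3))/12) + C3*exp(-a*(-2^(2/3)*3^(1/6)*(27 + sqrt(32*sqrt(3) + 729))^(1/3) + 4*6^(1/3)/(27 + sqrt(32*sqrt(3) + 729))^(1/3))/12)*cos(a*(4*2^(1/3)*3^(5/6)/(27 + sqrt(32*sqrt(3) + 729))^(1/3) + 6^(2/3)*(27 + sqrt(32*sqrt(3) + 729))^(1/3))/12) + C4*exp(a*(-2^(2/3)*3^(1/6)*(27 + sqrt(32*sqrt(3) + 729))^(1/3) + 4*6^(1/3)/(27 + sqrt(32*sqrt(3) + 729))^(1/3))/6) + a^3/3 - 2*a^2/3 + 8*a/9


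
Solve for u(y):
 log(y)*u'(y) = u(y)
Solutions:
 u(y) = C1*exp(li(y))


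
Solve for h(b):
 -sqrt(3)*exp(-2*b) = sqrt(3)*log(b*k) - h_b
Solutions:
 h(b) = C1 + sqrt(3)*b*log(b*k) - sqrt(3)*b - sqrt(3)*exp(-2*b)/2


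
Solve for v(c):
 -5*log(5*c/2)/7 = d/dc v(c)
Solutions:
 v(c) = C1 - 5*c*log(c)/7 - 5*c*log(5)/7 + 5*c*log(2)/7 + 5*c/7


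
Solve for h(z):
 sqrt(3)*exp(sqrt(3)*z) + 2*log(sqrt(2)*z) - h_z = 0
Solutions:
 h(z) = C1 + 2*z*log(z) + z*(-2 + log(2)) + exp(sqrt(3)*z)


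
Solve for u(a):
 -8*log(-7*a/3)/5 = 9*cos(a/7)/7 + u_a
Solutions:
 u(a) = C1 - 8*a*log(-a)/5 - 8*a*log(7)/5 + 8*a/5 + 8*a*log(3)/5 - 9*sin(a/7)


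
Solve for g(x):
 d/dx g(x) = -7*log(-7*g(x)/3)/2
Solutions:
 2*Integral(1/(log(-_y) - log(3) + log(7)), (_y, g(x)))/7 = C1 - x


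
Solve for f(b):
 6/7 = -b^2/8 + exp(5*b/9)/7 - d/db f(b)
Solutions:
 f(b) = C1 - b^3/24 - 6*b/7 + 9*exp(5*b/9)/35


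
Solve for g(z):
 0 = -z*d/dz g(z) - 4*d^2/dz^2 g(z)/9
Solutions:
 g(z) = C1 + C2*erf(3*sqrt(2)*z/4)


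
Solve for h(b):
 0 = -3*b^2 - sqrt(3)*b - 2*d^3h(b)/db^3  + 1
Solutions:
 h(b) = C1 + C2*b + C3*b^2 - b^5/40 - sqrt(3)*b^4/48 + b^3/12


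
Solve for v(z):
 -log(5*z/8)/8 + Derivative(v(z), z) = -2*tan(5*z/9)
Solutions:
 v(z) = C1 + z*log(z)/8 - 3*z*log(2)/8 - z/8 + z*log(5)/8 + 18*log(cos(5*z/9))/5


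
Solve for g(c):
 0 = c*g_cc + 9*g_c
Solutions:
 g(c) = C1 + C2/c^8


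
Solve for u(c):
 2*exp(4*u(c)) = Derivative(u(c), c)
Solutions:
 u(c) = log(-(-1/(C1 + 8*c))^(1/4))
 u(c) = log(-1/(C1 + 8*c))/4
 u(c) = log(-I*(-1/(C1 + 8*c))^(1/4))
 u(c) = log(I*(-1/(C1 + 8*c))^(1/4))


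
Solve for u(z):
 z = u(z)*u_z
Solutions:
 u(z) = -sqrt(C1 + z^2)
 u(z) = sqrt(C1 + z^2)


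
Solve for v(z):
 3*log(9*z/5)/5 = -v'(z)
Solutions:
 v(z) = C1 - 3*z*log(z)/5 - 6*z*log(3)/5 + 3*z/5 + 3*z*log(5)/5


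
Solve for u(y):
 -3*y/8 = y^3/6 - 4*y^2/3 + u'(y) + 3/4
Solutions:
 u(y) = C1 - y^4/24 + 4*y^3/9 - 3*y^2/16 - 3*y/4


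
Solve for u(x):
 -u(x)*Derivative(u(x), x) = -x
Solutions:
 u(x) = -sqrt(C1 + x^2)
 u(x) = sqrt(C1 + x^2)


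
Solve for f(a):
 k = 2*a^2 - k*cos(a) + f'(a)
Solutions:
 f(a) = C1 - 2*a^3/3 + a*k + k*sin(a)


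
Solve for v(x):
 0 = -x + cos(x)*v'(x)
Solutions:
 v(x) = C1 + Integral(x/cos(x), x)


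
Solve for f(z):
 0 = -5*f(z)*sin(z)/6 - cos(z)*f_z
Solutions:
 f(z) = C1*cos(z)^(5/6)


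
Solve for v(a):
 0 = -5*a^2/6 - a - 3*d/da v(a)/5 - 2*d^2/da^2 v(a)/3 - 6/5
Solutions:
 v(a) = C1 + C2*exp(-9*a/10) - 25*a^3/54 + 115*a^2/162 - 2608*a/729


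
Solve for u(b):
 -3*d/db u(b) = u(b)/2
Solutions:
 u(b) = C1*exp(-b/6)


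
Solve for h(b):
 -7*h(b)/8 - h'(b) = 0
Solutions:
 h(b) = C1*exp(-7*b/8)


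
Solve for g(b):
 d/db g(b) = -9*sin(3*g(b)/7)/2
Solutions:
 9*b/2 + 7*log(cos(3*g(b)/7) - 1)/6 - 7*log(cos(3*g(b)/7) + 1)/6 = C1


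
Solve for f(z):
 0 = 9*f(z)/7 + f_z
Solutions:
 f(z) = C1*exp(-9*z/7)


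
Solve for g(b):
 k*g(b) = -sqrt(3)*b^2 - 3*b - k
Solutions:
 g(b) = (-sqrt(3)*b^2 - 3*b - k)/k


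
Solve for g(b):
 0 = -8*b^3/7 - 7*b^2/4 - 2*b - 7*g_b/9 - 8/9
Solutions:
 g(b) = C1 - 18*b^4/49 - 3*b^3/4 - 9*b^2/7 - 8*b/7


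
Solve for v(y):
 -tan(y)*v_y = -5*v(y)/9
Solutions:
 v(y) = C1*sin(y)^(5/9)


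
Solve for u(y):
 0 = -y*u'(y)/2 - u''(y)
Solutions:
 u(y) = C1 + C2*erf(y/2)


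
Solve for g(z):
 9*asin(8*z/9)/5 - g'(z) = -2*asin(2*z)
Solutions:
 g(z) = C1 + 9*z*asin(8*z/9)/5 + 2*z*asin(2*z) + sqrt(1 - 4*z^2) + 9*sqrt(81 - 64*z^2)/40


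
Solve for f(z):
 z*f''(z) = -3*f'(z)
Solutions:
 f(z) = C1 + C2/z^2


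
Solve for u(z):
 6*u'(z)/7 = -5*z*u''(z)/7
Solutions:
 u(z) = C1 + C2/z^(1/5)


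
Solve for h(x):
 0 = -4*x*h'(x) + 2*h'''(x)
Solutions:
 h(x) = C1 + Integral(C2*airyai(2^(1/3)*x) + C3*airybi(2^(1/3)*x), x)


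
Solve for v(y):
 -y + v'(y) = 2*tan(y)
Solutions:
 v(y) = C1 + y^2/2 - 2*log(cos(y))


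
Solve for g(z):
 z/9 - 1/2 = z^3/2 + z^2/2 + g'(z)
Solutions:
 g(z) = C1 - z^4/8 - z^3/6 + z^2/18 - z/2


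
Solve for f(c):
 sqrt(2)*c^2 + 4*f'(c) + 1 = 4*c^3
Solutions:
 f(c) = C1 + c^4/4 - sqrt(2)*c^3/12 - c/4


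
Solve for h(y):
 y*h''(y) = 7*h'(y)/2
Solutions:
 h(y) = C1 + C2*y^(9/2)


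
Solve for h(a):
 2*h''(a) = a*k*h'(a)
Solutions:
 h(a) = Piecewise((-sqrt(pi)*C1*erf(a*sqrt(-k)/2)/sqrt(-k) - C2, (k > 0) | (k < 0)), (-C1*a - C2, True))


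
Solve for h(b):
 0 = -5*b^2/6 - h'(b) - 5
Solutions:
 h(b) = C1 - 5*b^3/18 - 5*b


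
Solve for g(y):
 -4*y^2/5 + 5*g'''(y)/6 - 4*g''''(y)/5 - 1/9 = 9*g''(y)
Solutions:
 g(y) = C1 + C2*y - y^4/135 - 2*y^3/729 + 317*y^2/328050 + (C3*sin(sqrt(25295)*y/48) + C4*cos(sqrt(25295)*y/48))*exp(25*y/48)


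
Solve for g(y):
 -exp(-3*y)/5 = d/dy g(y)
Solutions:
 g(y) = C1 + exp(-3*y)/15
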